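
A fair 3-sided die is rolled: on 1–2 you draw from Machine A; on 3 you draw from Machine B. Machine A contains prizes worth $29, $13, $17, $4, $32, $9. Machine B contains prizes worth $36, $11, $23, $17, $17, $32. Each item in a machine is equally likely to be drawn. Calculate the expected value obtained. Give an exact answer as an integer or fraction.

172/9 dollars

E[X | Machine A] = (29 + 13 + 17 + 4 + 32 + 9)/6 = 52/3
E[X | Machine B] = (36 + 11 + 23 + 17 + 17 + 32)/6 = 68/3
E[X] = (2/3)·52/3 + (1/3)·68/3 = 172/9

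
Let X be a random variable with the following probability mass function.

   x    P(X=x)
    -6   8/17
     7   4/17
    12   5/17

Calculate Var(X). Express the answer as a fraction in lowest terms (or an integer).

18868/289

E[X] = (8/17)·(-6) + (4/17)·7 + (5/17)·12 = 40/17
E[X²] = (8/17)·36 + (4/17)·49 + (5/17)·144 = 1204/17
Var(X) = 1204/17 − (40/17)² = 18868/289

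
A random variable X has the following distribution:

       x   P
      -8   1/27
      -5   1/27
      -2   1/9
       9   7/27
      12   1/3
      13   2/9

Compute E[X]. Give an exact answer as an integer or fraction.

E[X] = (1/27)·(-8) + (1/27)·(-5) + (1/9)·(-2) + (7/27)·9 + (1/3)·12 + (2/9)·13
     = 230/27

230/27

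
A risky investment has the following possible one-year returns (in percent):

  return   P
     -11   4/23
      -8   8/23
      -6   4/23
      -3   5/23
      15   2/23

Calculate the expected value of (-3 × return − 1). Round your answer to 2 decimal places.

E[-3x-1] = (4/23)·32 + (8/23)·23 + (4/23)·17 + (5/23)·8 + (2/23)·(-46)
     = 328/23 ≈ 14.26

14.26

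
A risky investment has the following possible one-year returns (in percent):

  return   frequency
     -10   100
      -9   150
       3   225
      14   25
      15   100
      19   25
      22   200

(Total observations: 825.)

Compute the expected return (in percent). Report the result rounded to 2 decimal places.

Total = 825, so P(return=-10) = 100/825, etc.
E[X] = (4/33)·(-10) + (2/11)·(-9) + (3/11)·3 + (1/33)·14 + (4/33)·15 + (1/33)·19 + (8/33)·22
     = 202/33 ≈ 6.12

6.12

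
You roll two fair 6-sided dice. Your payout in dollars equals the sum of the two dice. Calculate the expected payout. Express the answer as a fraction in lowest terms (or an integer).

Distribution of the sum of the two dice: 2 w.p. 1/36, 3 w.p. 1/18, 4 w.p. 1/12, 5 w.p. 1/9, 6 w.p. 5/36, 7 w.p. 1/6, …
E[payout] = (1/36)·2 + (1/18)·3 + (1/12)·4 + (1/9)·5 + (5/36)·6 + (1/6)·7 + (5/36)·8 + (1/9)·9 + (1/12)·10 + (1/18)·11 + (1/36)·12 = 7

$7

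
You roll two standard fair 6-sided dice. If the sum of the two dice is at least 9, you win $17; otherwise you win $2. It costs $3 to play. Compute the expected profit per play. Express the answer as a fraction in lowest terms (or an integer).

E[payout] = (13/18)·2 + (5/18)·17 = 37/6
Expected profit = 37/6 − 3 = 19/6

19/6 dollars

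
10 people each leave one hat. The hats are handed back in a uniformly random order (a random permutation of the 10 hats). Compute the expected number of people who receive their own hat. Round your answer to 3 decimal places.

Let Xᵢ = 1 if person i gets their own hat. For each i, P(Xᵢ=1) = 1/10.
By linearity of expectation, E[X₁+…+X_10] = 10·(1/10) = 1.
≈ 1.000

1.000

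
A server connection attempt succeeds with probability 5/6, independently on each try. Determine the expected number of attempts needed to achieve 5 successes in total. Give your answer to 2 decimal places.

By linearity (sum of 5 independent geometric waits), E[trials] = 5/p = 5/(5/6) = 6.
≈ 6.00

6.00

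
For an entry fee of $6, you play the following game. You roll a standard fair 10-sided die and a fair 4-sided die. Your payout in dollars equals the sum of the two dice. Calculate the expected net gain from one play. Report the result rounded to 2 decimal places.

Distribution of the sum of the two dice: 2 w.p. 1/40, 3 w.p. 1/20, 4 w.p. 3/40, 5 w.p. 1/10, 6 w.p. 1/10, 7 w.p. 1/10, …
E[payout] = (1/40)·2 + (1/20)·3 + (3/40)·4 + (1/10)·5 + (1/10)·6 + (1/10)·7 + (1/10)·8 + (1/10)·9 + (1/10)·10 + (1/10)·11 + (3/40)·12 + (1/20)·13 + (1/40)·14 = 8
Expected profit = 8 − 6 = 2 ≈ $2.00

$2.00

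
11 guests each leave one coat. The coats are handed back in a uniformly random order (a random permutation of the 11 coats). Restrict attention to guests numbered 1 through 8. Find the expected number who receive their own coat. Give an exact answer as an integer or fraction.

8/11

Let Xᵢ = 1 if person i gets their own coat. For each i, P(Xᵢ=1) = 1/11.
By linearity of expectation, E[X₁+…+X_8] = 8·(1/11) = 8/11.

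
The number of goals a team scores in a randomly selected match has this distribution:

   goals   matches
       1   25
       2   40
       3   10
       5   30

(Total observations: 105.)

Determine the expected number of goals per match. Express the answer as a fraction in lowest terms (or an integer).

19/7

Total = 105, so P(goals=1) = 25/105, etc.
E[X] = (5/21)·1 + (8/21)·2 + (2/21)·3 + (2/7)·5
     = 19/7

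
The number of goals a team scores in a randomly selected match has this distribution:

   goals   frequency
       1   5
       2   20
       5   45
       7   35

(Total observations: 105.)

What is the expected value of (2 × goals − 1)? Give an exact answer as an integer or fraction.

185/21

Total = 105, so P(goals=1) = 5/105, etc.
E[2x-1] = (1/21)·1 + (4/21)·3 + (3/7)·9 + (1/3)·13
     = 185/21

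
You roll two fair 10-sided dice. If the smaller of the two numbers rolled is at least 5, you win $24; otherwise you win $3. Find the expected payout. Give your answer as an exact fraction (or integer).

E[payout] = (16/25)·3 + (9/25)·24 = 264/25

264/25 dollars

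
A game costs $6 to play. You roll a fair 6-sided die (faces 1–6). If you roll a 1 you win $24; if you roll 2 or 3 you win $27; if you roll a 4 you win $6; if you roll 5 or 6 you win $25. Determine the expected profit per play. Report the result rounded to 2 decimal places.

E[payout] = (1/6)·6 + (1/6)·24 + (1/3)·25 + (1/3)·27 = 67/3
Expected profit = 67/3 − 6 = 49/3 ≈ $16.33

$16.33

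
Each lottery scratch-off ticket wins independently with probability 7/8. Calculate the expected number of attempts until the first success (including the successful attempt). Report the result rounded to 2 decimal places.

1.14

For a geometric distribution, E[trials] = 1/p = 1/(7/8) = 8/7.
≈ 1.14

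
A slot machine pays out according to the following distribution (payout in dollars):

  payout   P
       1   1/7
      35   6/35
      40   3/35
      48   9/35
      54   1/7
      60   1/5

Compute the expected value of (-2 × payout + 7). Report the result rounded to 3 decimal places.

-76.257

E[-2x+7] = (1/7)·5 + (6/35)·(-63) + (3/35)·(-73) + (9/35)·(-89) + (1/7)·(-101) + (1/5)·(-113)
     = -2669/35 ≈ -76.257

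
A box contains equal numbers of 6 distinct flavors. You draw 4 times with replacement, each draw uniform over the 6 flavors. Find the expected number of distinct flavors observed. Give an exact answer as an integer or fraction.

Let Xⱼ=1 if type j appears at least once. P(Xⱼ=1) = 1 − ((6−1)/6)^4 = 671/1296.
E[#distinct] = 6·671/1296 = 671/216.

671/216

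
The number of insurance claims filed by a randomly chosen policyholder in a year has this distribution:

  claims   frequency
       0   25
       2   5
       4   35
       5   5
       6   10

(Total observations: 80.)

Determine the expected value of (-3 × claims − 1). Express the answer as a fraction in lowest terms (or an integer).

-157/16

Total = 80, so P(claims=0) = 25/80, etc.
E[-3x-1] = (5/16)·(-1) + (1/16)·(-7) + (7/16)·(-13) + (1/16)·(-16) + (1/8)·(-19)
     = -157/16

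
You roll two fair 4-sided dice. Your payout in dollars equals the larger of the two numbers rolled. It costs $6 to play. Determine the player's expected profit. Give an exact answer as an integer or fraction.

Distribution of the larger of the two numbers rolled: 1 w.p. 1/16, 2 w.p. 3/16, 3 w.p. 5/16, 4 w.p. 7/16
E[payout] = (1/16)·1 + (3/16)·2 + (5/16)·3 + (7/16)·4 = 25/8
Expected profit = 25/8 − 6 = -23/8

-23/8 dollars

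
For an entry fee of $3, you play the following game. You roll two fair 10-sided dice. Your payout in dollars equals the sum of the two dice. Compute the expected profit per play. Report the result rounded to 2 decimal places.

Distribution of the sum of the two dice: 2 w.p. 1/100, 3 w.p. 1/50, 4 w.p. 3/100, 5 w.p. 1/25, 6 w.p. 1/20, 7 w.p. 3/50, …
E[payout] = (1/100)·2 + (1/50)·3 + (3/100)·4 + (1/25)·5 + (1/20)·6 + (3/50)·7 + (7/100)·8 + (2/25)·9 + (9/100)·10 + (1/10)·11 + (9/100)·12 + (2/25)·13 + (7/100)·14 + (3/50)·15 + (1/20)·16 + (1/25)·17 + (3/100)·18 + (1/50)·19 + (1/100)·20 = 11
Expected profit = 11 − 3 = 8 ≈ $8.00

$8.00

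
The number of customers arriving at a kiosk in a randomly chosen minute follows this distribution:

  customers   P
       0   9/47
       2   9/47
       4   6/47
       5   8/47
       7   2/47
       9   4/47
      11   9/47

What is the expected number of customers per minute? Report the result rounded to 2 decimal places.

E[X] = (9/47)·0 + (9/47)·2 + (6/47)·4 + (8/47)·5 + (2/47)·7 + (4/47)·9 + (9/47)·11
     = 231/47 ≈ 4.91

4.91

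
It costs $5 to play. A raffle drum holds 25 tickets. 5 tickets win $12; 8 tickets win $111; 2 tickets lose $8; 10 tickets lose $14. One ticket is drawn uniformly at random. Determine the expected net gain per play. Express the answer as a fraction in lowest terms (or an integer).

E[payout] = (5/25)·12 + (8/25)·111 + (2/25)·(-8) + (10/25)·(-14) = 792/25
Expected profit = 792/25 − 5 = 667/25

667/25 dollars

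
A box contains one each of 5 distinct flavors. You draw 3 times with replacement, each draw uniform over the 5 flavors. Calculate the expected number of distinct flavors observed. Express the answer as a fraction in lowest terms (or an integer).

61/25

Let Xⱼ=1 if type j appears at least once. P(Xⱼ=1) = 1 − ((5−1)/5)^3 = 61/125.
E[#distinct] = 5·61/125 = 61/25.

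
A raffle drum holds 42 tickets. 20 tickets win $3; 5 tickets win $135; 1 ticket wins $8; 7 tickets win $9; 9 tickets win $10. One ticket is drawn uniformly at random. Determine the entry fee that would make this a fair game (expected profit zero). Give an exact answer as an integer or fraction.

E[payout] = (20/42)·3 + (5/42)·135 + (1/42)·8 + (7/42)·9 + (9/42)·10 = 64/3
Fair fee = E[payout] = 64/3

64/3 dollars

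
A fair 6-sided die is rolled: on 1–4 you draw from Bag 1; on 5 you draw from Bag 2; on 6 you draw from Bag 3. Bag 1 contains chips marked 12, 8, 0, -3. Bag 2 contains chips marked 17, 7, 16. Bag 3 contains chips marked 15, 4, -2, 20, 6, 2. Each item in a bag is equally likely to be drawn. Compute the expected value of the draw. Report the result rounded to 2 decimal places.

E[X | Bag 1] = (12 + 8 + 0 − 3)/4 = 17/4
E[X | Bag 2] = (17 + 7 + 16)/3 = 40/3
E[X | Bag 3] = (15 + 4 − 2 + 20 + 6 + 2)/6 = 15/2
E[X] = (2/3)·17/4 + (1/6)·40/3 + (1/6)·15/2 = 227/36 ≈ 6.31

6.31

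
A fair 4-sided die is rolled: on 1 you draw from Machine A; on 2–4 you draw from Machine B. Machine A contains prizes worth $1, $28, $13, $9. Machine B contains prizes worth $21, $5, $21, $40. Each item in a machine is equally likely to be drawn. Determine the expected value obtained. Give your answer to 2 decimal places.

$19.50

E[X | Machine A] = (1 + 28 + 13 + 9)/4 = 51/4
E[X | Machine B] = (21 + 5 + 21 + 40)/4 = 87/4
E[X] = (1/4)·51/4 + (3/4)·87/4 = 39/2 ≈ 19.50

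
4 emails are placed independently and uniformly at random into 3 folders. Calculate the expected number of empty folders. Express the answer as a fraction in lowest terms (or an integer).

16/27

Let Xⱼ=1 if folder j is empty. P(Xⱼ=1) = ((3-1)/3)^4 = 16/81.
By linearity, E[#empty] = 3·16/81 = 16/27.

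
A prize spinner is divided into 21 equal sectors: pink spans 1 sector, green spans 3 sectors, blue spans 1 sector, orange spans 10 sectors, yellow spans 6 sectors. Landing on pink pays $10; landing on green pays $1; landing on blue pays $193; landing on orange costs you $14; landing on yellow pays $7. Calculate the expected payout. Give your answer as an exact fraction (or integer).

E[payout] = (1/21)·10 + (3/21)·1 + (1/21)·193 + (10/21)·(-14) + (6/21)·7 = 36/7

36/7 dollars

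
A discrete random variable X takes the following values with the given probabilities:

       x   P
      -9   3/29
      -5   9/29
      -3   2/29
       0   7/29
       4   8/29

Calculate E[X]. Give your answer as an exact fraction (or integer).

E[X] = (3/29)·(-9) + (9/29)·(-5) + (2/29)·(-3) + (7/29)·0 + (8/29)·4
     = -46/29

-46/29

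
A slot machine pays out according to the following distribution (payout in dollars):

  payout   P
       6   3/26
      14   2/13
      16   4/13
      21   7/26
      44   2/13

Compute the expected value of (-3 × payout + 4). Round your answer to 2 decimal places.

E[-3x+4] = (3/26)·(-14) + (2/13)·(-38) + (4/13)·(-44) + (7/26)·(-59) + (2/13)·(-128)
     = -1471/26 ≈ -56.58

-56.58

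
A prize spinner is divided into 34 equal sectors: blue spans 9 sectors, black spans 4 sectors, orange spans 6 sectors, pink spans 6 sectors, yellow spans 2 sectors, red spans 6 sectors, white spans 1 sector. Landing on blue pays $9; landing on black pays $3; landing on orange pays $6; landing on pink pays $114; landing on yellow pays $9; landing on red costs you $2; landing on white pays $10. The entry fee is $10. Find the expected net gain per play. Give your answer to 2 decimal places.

$14.38

E[payout] = (9/34)·9 + (4/34)·3 + (6/34)·6 + (6/34)·114 + (2/34)·9 + (6/34)·(-2) + (1/34)·10 = 829/34
Expected profit = 829/34 − 10 = 489/34 ≈ $14.38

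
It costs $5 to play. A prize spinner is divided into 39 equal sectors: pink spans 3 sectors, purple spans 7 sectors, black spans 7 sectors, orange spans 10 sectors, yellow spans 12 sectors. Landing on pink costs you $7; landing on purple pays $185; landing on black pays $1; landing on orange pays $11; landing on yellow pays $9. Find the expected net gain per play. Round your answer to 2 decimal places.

E[payout] = (3/39)·(-7) + (7/39)·185 + (7/39)·1 + (10/39)·11 + (12/39)·9 = 1499/39
Expected profit = 1499/39 − 5 = 1304/39 ≈ $33.44

$33.44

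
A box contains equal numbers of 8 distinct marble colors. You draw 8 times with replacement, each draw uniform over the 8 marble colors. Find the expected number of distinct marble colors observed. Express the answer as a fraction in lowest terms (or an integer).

Let Xⱼ=1 if type j appears at least once. P(Xⱼ=1) = 1 − ((8−1)/8)^8 = 11012415/16777216.
E[#distinct] = 8·11012415/16777216 = 11012415/2097152.

11012415/2097152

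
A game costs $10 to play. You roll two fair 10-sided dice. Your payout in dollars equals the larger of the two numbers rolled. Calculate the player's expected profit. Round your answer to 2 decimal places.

Distribution of the larger of the two numbers rolled: 1 w.p. 1/100, 2 w.p. 3/100, 3 w.p. 1/20, 4 w.p. 7/100, 5 w.p. 9/100, 6 w.p. 11/100, …
E[payout] = (1/100)·1 + (3/100)·2 + (1/20)·3 + (7/100)·4 + (9/100)·5 + (11/100)·6 + (13/100)·7 + (3/20)·8 + (17/100)·9 + (19/100)·10 = 143/20
Expected profit = 143/20 − 10 = -57/20 ≈ -$2.85

-$2.85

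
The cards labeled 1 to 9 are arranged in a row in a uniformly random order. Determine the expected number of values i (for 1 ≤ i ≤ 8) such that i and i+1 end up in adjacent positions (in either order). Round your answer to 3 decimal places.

1.778

For each i ∈ {1,…,8}, let Xᵢ = 1 if i and i+1 are adjacent. P(Xᵢ=1) = 2·(9−1)!/9! = 2/9.
By linearity, E[ΣXᵢ] = (8)·(2/9) = 16/9.
≈ 1.778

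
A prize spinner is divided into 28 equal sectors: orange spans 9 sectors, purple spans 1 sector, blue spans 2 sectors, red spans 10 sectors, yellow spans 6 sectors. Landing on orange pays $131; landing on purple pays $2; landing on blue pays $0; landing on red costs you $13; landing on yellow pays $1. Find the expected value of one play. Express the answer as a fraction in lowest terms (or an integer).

151/4 dollars

E[payout] = (9/28)·131 + (1/28)·2 + (2/28)·0 + (10/28)·(-13) + (6/28)·1 = 151/4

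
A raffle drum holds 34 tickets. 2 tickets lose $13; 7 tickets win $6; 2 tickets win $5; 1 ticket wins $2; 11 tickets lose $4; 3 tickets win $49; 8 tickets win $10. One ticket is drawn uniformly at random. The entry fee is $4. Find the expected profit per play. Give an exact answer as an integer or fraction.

E[payout] = (2/34)·(-13) + (7/34)·6 + (2/34)·5 + (1/34)·2 + (11/34)·(-4) + (3/34)·49 + (8/34)·10 = 211/34
Expected profit = 211/34 − 4 = 75/34

75/34 dollars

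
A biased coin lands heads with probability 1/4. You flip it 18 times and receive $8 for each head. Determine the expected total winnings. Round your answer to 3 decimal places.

E[#heads] = 18·1/4 = 9/2 (linearity over flips).
E[winnings] = 8·9/2 = 36.
≈ 36.000

$36.000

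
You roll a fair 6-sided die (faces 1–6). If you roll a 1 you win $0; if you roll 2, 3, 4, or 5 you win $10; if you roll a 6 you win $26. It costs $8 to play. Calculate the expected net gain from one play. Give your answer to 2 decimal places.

$3.00

E[payout] = (1/6)·0 + (2/3)·10 + (1/6)·26 = 11
Expected profit = 11 − 8 = 3 ≈ $3.00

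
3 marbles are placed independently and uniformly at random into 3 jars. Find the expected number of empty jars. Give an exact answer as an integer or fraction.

8/9

Let Xⱼ=1 if jar j is empty. P(Xⱼ=1) = ((3-1)/3)^3 = 8/27.
By linearity, E[#empty] = 3·8/27 = 8/9.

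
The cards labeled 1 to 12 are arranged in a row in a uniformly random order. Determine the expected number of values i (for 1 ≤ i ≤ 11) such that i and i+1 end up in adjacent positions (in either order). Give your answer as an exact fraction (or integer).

For each i ∈ {1,…,11}, let Xᵢ = 1 if i and i+1 are adjacent. P(Xᵢ=1) = 2·(12−1)!/12! = 2/12.
By linearity, E[ΣXᵢ] = (11)·(2/12) = 11/6.

11/6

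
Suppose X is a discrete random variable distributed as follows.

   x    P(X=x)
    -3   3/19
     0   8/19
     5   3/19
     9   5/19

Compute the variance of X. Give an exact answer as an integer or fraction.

7032/361

E[X] = (3/19)·(-3) + (8/19)·0 + (3/19)·5 + (5/19)·9 = 51/19
E[X²] = (3/19)·9 + (8/19)·0 + (3/19)·25 + (5/19)·81 = 507/19
Var(X) = 507/19 − (51/19)² = 7032/361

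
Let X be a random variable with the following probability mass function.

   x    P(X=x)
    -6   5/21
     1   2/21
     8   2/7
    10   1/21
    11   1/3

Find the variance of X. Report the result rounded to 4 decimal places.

46.0862

E[X] = (5/21)·(-6) + (2/21)·1 + (2/7)·8 + (1/21)·10 + (1/3)·11 = 107/21
E[X²] = (5/21)·36 + (2/21)·1 + (2/7)·64 + (1/21)·100 + (1/3)·121 = 1513/21
Var(X) = 1513/21 − (107/21)² = 20324/441 ≈ 46.0862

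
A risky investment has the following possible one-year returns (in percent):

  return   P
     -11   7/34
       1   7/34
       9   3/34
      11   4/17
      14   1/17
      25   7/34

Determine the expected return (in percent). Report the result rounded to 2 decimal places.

E[X] = (7/34)·(-11) + (7/34)·1 + (3/34)·9 + (4/17)·11 + (1/17)·14 + (7/34)·25
     = 124/17 ≈ 7.29

7.29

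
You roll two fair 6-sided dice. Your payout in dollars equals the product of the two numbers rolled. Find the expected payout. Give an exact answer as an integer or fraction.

Distribution of the product of the two numbers rolled: 1 w.p. 1/36, 2 w.p. 1/18, 3 w.p. 1/18, 4 w.p. 1/12, 5 w.p. 1/18, 6 w.p. 1/9, …
E[payout] = (1/36)·1 + (1/18)·2 + (1/18)·3 + (1/12)·4 + (1/18)·5 + (1/9)·6 + (1/18)·8 + (1/36)·9 + (1/18)·10 + (1/9)·12 + (1/18)·15 + (1/36)·16 + (1/18)·18 + (1/18)·20 + (1/18)·24 + (1/36)·25 + (1/18)·30 + (1/36)·36 = 49/4

49/4 dollars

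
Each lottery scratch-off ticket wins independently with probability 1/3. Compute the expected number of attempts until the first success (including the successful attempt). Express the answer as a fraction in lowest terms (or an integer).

3

For a geometric distribution, E[trials] = 1/p = 1/(1/3) = 3.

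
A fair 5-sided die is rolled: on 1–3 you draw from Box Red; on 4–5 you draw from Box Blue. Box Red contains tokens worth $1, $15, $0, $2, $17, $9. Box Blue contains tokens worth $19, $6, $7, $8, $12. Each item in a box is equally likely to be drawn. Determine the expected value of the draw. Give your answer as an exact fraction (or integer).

E[X | Box Red] = (1 + 15 + 0 + 2 + 17 + 9)/6 = 22/3
E[X | Box Blue] = (19 + 6 + 7 + 8 + 12)/5 = 52/5
E[X] = (3/5)·22/3 + (2/5)·52/5 = 214/25

214/25 dollars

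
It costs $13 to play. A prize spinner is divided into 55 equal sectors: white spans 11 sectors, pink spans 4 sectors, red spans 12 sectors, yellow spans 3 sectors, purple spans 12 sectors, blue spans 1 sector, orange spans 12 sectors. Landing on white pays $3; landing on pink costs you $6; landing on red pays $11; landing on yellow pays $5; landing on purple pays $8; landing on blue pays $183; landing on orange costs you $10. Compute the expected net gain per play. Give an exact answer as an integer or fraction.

E[payout] = (11/55)·3 + (4/55)·(-6) + (12/55)·11 + (3/55)·5 + (12/55)·8 + (1/55)·183 + (12/55)·(-10) = 63/11
Expected profit = 63/11 − 13 = -80/11

-80/11 dollars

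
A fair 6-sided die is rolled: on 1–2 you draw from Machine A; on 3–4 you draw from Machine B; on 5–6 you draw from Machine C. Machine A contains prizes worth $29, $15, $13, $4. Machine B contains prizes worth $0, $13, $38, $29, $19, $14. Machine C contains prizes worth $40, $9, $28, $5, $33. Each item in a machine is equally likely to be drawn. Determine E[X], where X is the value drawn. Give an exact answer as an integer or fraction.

685/36 dollars

E[X | Machine A] = (29 + 15 + 13 + 4)/4 = 61/4
E[X | Machine B] = (0 + 13 + 38 + 29 + 19 + 14)/6 = 113/6
E[X | Machine C] = (40 + 9 + 28 + 5 + 33)/5 = 23
E[X] = (1/3)·61/4 + (1/3)·113/6 + (1/3)·23 = 685/36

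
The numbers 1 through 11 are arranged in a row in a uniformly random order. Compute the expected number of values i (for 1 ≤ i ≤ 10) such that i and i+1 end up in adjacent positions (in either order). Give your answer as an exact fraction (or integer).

For each i ∈ {1,…,10}, let Xᵢ = 1 if i and i+1 are adjacent. P(Xᵢ=1) = 2·(11−1)!/11! = 2/11.
By linearity, E[ΣXᵢ] = (10)·(2/11) = 20/11.

20/11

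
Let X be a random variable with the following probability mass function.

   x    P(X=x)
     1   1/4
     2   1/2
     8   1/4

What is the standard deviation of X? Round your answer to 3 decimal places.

E[X] = 13/4, E[X²] = 73/4
Var(X) = E[X²] − (E[X])² = 73/4 − 169/16 = 123/16
SD(X) = √(123/16) ≈ 2.773

2.773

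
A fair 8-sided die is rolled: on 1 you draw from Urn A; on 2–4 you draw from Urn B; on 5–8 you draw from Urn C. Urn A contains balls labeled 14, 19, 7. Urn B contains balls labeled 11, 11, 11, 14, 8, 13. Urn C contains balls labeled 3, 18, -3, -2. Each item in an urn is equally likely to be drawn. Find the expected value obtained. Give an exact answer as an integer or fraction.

95/12

E[X | Urn A] = (14 + 19 + 7)/3 = 40/3
E[X | Urn B] = (11 + 11 + 11 + 14 + 8 + 13)/6 = 34/3
E[X | Urn C] = (3 + 18 − 3 − 2)/4 = 4
E[X] = (1/8)·40/3 + (3/8)·34/3 + (1/2)·4 = 95/12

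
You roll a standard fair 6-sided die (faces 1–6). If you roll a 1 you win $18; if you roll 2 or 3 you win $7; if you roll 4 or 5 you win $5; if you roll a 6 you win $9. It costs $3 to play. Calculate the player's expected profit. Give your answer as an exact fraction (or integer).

11/2 dollars

E[payout] = (1/3)·5 + (1/3)·7 + (1/6)·9 + (1/6)·18 = 17/2
Expected profit = 17/2 − 3 = 11/2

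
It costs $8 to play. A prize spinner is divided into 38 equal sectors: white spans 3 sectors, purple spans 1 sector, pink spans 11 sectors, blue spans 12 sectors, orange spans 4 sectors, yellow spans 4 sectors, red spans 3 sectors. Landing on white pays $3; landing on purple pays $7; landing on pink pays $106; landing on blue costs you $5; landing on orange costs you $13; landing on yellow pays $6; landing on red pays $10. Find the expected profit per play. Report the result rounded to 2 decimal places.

$21.58

E[payout] = (3/38)·3 + (1/38)·7 + (11/38)·106 + (12/38)·(-5) + (4/38)·(-13) + (4/38)·6 + (3/38)·10 = 562/19
Expected profit = 562/19 − 8 = 410/19 ≈ $21.58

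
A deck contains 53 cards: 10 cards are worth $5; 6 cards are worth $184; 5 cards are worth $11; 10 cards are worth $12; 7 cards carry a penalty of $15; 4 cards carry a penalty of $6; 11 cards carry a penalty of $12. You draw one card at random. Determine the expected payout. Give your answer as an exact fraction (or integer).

1068/53 dollars

E[payout] = (10/53)·5 + (6/53)·184 + (5/53)·11 + (10/53)·12 + (7/53)·(-15) + (4/53)·(-6) + (11/53)·(-12) = 1068/53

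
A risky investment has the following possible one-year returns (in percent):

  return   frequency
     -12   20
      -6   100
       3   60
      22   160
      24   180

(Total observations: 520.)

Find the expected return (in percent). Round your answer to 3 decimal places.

13.808

Total = 520, so P(return=-12) = 20/520, etc.
E[X] = (1/26)·(-12) + (5/26)·(-6) + (3/26)·3 + (4/13)·22 + (9/26)·24
     = 359/26 ≈ 13.808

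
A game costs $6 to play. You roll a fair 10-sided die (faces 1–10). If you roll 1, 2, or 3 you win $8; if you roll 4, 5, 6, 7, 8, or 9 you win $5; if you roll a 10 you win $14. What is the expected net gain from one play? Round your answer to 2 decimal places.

E[payout] = (3/5)·5 + (3/10)·8 + (1/10)·14 = 34/5
Expected profit = 34/5 − 6 = 4/5 ≈ $0.80

$0.80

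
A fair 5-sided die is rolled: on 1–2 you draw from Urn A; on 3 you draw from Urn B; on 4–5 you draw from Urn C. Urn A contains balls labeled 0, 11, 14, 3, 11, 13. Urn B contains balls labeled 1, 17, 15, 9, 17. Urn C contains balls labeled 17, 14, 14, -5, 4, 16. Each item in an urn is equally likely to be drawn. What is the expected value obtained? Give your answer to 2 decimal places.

E[X | Urn A] = (0 + 11 + 14 + 3 + 11 + 13)/6 = 26/3
E[X | Urn B] = (1 + 17 + 15 + 9 + 17)/5 = 59/5
E[X | Urn C] = (17 + 14 + 14 − 5 + 4 + 16)/6 = 10
E[X] = (2/5)·26/3 + (1/5)·59/5 + (2/5)·10 = 737/75 ≈ 9.83

9.83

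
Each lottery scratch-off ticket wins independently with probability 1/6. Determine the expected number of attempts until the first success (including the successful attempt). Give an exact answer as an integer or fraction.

6

For a geometric distribution, E[trials] = 1/p = 1/(1/6) = 6.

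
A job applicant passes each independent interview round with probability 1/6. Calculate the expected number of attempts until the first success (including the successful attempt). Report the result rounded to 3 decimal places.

6.000

For a geometric distribution, E[trials] = 1/p = 1/(1/6) = 6.
≈ 6.000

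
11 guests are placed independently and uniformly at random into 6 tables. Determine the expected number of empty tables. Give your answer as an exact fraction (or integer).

Let Xⱼ=1 if table j is empty. P(Xⱼ=1) = ((6-1)/6)^11 = 48828125/362797056.
By linearity, E[#empty] = 6·48828125/362797056 = 48828125/60466176.

48828125/60466176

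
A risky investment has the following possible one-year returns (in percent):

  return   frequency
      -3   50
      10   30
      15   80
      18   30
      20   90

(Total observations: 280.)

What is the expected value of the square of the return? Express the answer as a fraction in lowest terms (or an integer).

Total = 280, so P(return=-3) = 50/280, etc.
E[X²] = (5/28)·9 + (3/28)·100 + (2/7)·225 + (3/28)·324 + (9/28)·400
     = 6717/28

6717/28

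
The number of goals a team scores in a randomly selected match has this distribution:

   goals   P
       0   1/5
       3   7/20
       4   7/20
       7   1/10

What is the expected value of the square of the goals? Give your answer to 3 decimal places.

13.650

E[X²] = (1/5)·0 + (7/20)·9 + (7/20)·16 + (1/10)·49
     = 273/20 ≈ 13.650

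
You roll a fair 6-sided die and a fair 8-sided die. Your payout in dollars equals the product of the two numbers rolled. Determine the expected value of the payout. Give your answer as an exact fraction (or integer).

Distribution of the product of the two numbers rolled: 1 w.p. 1/48, 2 w.p. 1/24, 3 w.p. 1/24, 4 w.p. 1/16, 5 w.p. 1/24, 6 w.p. 1/12, …
E[payout] = (1/48)·1 + (1/24)·2 + (1/24)·3 + (1/16)·4 + (1/24)·5 + (1/12)·6 + (1/48)·7 + (1/16)·8 + (1/48)·9 + (1/24)·10 + (1/12)·12 + (1/48)·14 + (1/24)·15 + (1/24)·16 + (1/24)·18 + (1/24)·20 + (1/48)·21 + (1/16)·24 + (1/48)·25 + (1/48)·28 + (1/24)·30 + (1/48)·32 + (1/48)·35 + (1/48)·36 + (1/48)·40 + (1/48)·42 + (1/48)·48 = 63/4

63/4 dollars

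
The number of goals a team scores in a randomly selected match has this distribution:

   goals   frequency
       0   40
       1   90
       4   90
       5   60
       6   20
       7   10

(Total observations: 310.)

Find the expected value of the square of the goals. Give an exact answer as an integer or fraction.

424/31

Total = 310, so P(goals=0) = 40/310, etc.
E[X²] = (4/31)·0 + (9/31)·1 + (9/31)·16 + (6/31)·25 + (2/31)·36 + (1/31)·49
     = 424/31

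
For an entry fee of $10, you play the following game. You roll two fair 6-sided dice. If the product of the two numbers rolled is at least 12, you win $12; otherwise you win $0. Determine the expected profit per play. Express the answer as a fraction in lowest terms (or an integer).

-13/3 dollars

E[payout] = (19/36)·0 + (17/36)·12 = 17/3
Expected profit = 17/3 − 10 = -13/3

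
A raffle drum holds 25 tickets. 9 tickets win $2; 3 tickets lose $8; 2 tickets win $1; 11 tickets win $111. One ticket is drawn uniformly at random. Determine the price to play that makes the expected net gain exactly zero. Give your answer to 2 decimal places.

E[payout] = (9/25)·2 + (3/25)·(-8) + (2/25)·1 + (11/25)·111 = 1217/25
Fair fee = E[payout] = 1217/25 ≈ $48.68

$48.68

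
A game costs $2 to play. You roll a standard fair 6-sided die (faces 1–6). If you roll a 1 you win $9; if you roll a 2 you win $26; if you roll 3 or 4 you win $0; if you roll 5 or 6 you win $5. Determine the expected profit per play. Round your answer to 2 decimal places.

E[payout] = (1/3)·0 + (1/3)·5 + (1/6)·9 + (1/6)·26 = 15/2
Expected profit = 15/2 − 2 = 11/2 ≈ $5.50

$5.50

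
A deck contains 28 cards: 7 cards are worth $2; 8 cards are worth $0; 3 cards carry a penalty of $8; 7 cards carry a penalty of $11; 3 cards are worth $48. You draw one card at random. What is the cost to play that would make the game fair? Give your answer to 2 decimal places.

E[payout] = (7/28)·2 + (8/28)·0 + (3/28)·(-8) + (7/28)·(-11) + (3/28)·48 = 57/28
Fair fee = E[payout] = 57/28 ≈ $2.04

$2.04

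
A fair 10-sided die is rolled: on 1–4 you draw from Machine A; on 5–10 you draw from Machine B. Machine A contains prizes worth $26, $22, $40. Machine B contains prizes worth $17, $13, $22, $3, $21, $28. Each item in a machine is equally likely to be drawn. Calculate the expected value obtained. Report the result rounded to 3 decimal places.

E[X | Machine A] = (26 + 22 + 40)/3 = 88/3
E[X | Machine B] = (17 + 13 + 22 + 3 + 21 + 28)/6 = 52/3
E[X] = (2/5)·88/3 + (3/5)·52/3 = 332/15 ≈ 22.133

$22.133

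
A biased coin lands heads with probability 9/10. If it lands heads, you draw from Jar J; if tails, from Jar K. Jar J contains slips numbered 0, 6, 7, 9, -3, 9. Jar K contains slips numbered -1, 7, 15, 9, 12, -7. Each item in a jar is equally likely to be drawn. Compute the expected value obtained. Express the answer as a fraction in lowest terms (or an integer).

E[X | Jar J] = (0 + 6 + 7 + 9 − 3 + 9)/6 = 14/3
E[X | Jar K] = (-1 + 7 + 15 + 9 + 12 − 7)/6 = 35/6
E[X] = (9/10)·14/3 + (1/10)·35/6 = 287/60

287/60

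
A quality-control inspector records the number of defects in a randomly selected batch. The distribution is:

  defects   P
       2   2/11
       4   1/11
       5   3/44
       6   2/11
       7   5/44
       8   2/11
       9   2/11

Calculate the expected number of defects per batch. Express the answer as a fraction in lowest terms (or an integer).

E[X] = (2/11)·2 + (1/11)·4 + (3/44)·5 + (2/11)·6 + (5/44)·7 + (2/11)·8 + (2/11)·9
     = 133/22

133/22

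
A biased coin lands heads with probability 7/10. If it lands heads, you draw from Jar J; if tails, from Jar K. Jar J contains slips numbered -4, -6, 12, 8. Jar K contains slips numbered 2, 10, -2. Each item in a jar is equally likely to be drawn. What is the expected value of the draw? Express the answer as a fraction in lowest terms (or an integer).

E[X | Jar J] = (-4 − 6 + 12 + 8)/4 = 5/2
E[X | Jar K] = (2 + 10 − 2)/3 = 10/3
E[X] = (7/10)·5/2 + (3/10)·10/3 = 11/4

11/4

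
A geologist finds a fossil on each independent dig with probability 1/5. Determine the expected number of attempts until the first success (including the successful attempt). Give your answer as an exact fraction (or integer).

5

For a geometric distribution, E[trials] = 1/p = 1/(1/5) = 5.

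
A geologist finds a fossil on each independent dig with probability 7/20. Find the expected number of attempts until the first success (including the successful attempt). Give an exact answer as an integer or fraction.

20/7

For a geometric distribution, E[trials] = 1/p = 1/(7/20) = 20/7.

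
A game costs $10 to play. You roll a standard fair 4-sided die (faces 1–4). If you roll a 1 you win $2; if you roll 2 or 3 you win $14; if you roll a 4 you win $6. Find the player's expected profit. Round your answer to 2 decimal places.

-$1.00

E[payout] = (1/4)·2 + (1/4)·6 + (1/2)·14 = 9
Expected profit = 9 − 10 = -1 ≈ -$1.00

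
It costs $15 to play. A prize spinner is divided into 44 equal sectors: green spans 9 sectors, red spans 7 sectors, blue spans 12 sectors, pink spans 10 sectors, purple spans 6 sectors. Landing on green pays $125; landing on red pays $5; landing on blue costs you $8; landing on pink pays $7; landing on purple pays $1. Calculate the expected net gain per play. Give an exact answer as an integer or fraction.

120/11 dollars

E[payout] = (9/44)·125 + (7/44)·5 + (12/44)·(-8) + (10/44)·7 + (6/44)·1 = 285/11
Expected profit = 285/11 − 15 = 120/11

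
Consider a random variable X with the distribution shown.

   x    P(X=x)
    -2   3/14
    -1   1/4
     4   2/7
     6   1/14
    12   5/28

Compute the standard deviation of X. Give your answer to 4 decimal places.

4.9748

E[X] = 85/28, E[X²] = 951/28
Var(X) = E[X²] − (E[X])² = 951/28 − 7225/784 = 19403/784
SD(X) = √(19403/784) ≈ 4.9748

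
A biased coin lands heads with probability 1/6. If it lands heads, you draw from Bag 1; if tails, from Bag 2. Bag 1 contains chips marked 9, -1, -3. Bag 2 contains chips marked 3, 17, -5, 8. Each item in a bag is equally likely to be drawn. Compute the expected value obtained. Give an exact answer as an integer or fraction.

365/72

E[X | Bag 1] = (9 − 1 − 3)/3 = 5/3
E[X | Bag 2] = (3 + 17 − 5 + 8)/4 = 23/4
E[X] = (1/6)·5/3 + (5/6)·23/4 = 365/72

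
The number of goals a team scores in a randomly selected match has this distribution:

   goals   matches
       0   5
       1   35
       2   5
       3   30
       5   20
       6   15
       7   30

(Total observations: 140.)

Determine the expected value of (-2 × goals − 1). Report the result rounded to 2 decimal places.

-8.64

Total = 140, so P(goals=0) = 5/140, etc.
E[-2x-1] = (1/28)·(-1) + (1/4)·(-3) + (1/28)·(-5) + (3/14)·(-7) + (1/7)·(-11) + (3/28)·(-13) + (3/14)·(-15)
     = -121/14 ≈ -8.64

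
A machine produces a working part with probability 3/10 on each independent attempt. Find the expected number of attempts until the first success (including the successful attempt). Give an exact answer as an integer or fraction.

10/3

For a geometric distribution, E[trials] = 1/p = 1/(3/10) = 10/3.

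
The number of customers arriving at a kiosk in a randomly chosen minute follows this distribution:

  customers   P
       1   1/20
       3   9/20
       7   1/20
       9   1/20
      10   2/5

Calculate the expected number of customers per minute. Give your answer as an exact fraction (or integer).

E[X] = (1/20)·1 + (9/20)·3 + (1/20)·7 + (1/20)·9 + (2/5)·10
     = 31/5

31/5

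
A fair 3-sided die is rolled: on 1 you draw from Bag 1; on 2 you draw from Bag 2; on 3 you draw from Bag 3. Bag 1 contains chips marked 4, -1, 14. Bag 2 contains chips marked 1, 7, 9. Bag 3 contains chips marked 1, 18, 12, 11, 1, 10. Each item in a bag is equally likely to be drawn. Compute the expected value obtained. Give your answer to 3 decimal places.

E[X | Bag 1] = (4 − 1 + 14)/3 = 17/3
E[X | Bag 2] = (1 + 7 + 9)/3 = 17/3
E[X | Bag 3] = (1 + 18 + 12 + 11 + 1 + 10)/6 = 53/6
E[X] = (1/3)·17/3 + (1/3)·17/3 + (1/3)·53/6 = 121/18 ≈ 6.722

6.722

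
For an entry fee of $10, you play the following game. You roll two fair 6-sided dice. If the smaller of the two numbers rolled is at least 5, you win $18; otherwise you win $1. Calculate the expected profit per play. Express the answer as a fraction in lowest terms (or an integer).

-64/9 dollars

E[payout] = (8/9)·1 + (1/9)·18 = 26/9
Expected profit = 26/9 − 10 = -64/9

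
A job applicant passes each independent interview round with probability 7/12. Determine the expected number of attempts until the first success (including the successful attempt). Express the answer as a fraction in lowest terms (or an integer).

For a geometric distribution, E[trials] = 1/p = 1/(7/12) = 12/7.

12/7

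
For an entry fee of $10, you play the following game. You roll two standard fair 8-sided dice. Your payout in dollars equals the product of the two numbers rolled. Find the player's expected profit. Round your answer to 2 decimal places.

Distribution of the product of the two numbers rolled: 1 w.p. 1/64, 2 w.p. 1/32, 3 w.p. 1/32, 4 w.p. 3/64, 5 w.p. 1/32, 6 w.p. 1/16, …
E[payout] = (1/64)·1 + (1/32)·2 + (1/32)·3 + (3/64)·4 + (1/32)·5 + (1/16)·6 + (1/32)·7 + (1/16)·8 + (1/64)·9 + (1/32)·10 + (1/16)·12 + (1/32)·14 + (1/32)·15 + (3/64)·16 + (1/32)·18 + (1/32)·20 + (1/32)·21 + (1/16)·24 + (1/64)·25 + (1/32)·28 + (1/32)·30 + (1/32)·32 + (1/32)·35 + (1/64)·36 + (1/32)·40 + (1/32)·42 + (1/32)·48 + (1/64)·49 + (1/32)·56 + (1/64)·64 = 81/4
Expected profit = 81/4 − 10 = 41/4 ≈ $10.25

$10.25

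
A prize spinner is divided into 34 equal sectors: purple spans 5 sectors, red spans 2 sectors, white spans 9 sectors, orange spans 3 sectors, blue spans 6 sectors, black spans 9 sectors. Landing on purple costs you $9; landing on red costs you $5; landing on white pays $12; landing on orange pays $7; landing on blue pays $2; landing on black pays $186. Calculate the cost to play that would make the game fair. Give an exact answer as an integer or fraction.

E[payout] = (5/34)·(-9) + (2/34)·(-5) + (9/34)·12 + (3/34)·7 + (6/34)·2 + (9/34)·186 = 880/17
Fair fee = E[payout] = 880/17

880/17 dollars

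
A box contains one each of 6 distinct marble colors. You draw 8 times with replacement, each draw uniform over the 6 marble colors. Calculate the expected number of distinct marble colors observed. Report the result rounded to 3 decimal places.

Let Xⱼ=1 if type j appears at least once. P(Xⱼ=1) = 1 − ((6−1)/6)^8 = 1288991/1679616.
E[#distinct] = 6·1288991/1679616 = 1288991/279936.
≈ 4.605

4.605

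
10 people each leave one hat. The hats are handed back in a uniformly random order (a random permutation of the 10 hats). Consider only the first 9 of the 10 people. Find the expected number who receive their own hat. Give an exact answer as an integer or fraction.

9/10

Let Xᵢ = 1 if person i gets their own hat. For each i, P(Xᵢ=1) = 1/10.
By linearity of expectation, E[X₁+…+X_9] = 9·(1/10) = 9/10.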